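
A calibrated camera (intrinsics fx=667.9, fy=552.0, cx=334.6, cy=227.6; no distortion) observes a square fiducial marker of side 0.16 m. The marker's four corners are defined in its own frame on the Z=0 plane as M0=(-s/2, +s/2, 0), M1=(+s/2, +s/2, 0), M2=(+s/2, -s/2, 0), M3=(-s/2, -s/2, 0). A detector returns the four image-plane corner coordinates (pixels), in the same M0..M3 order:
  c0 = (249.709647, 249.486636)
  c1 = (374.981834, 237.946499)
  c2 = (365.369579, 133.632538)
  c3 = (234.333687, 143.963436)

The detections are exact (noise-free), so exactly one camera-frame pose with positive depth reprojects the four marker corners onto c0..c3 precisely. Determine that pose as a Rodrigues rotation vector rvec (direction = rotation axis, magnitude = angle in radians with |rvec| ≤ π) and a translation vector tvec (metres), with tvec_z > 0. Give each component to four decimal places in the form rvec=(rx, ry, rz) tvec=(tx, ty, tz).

Intrinsics K: fx=667.9, fy=552.0, cx=334.6, cy=227.6
Marker side s = 0.16 m; corners in marker frame (Z=0):
  M0 = (-0.0800, +0.0800, 0)
  M1 = (+0.0800, +0.0800, 0)
  M2 = (+0.0800, -0.0800, 0)
  M3 = (-0.0800, -0.0800, 0)
Detected image corners:
  c0 = (249.709647, 249.486636) px
  c1 = (374.981834, 237.946499) px
  c2 = (365.369579, 133.632538) px
  c3 = (234.333687, 143.963436) px
Planar DLT: solve 8×8 A·h = b for H (H[2,2]=1):
  H  [+831.27746 +160.99213 +306.74850]
  H  [-49.24343 +707.60136 +192.35203]
  H  [+0.10031 +0.27131 +1.00000]
B = K⁻¹H; ‖b₁‖=1.205656, ‖b₂‖=1.205656; λ = 2/(‖b₁‖+‖b₂‖) = 0.829424, sign → tz>0 ⇒ λ=+0.829424
r₁ = λ·B[:,0] = (+0.99063,-0.10830,+0.08320); r₂ = λ·B[:,1] = (+0.08719,+0.97044,+0.22503)
r₃ = r₁×r₂ = (-0.10511,-0.21567,+0.97079); SVD([r₁ r₂ r₃]) → R = UVᵀ:
  R  [+0.99063 +0.08719 -0.10511]
  R  [-0.10830 +0.97044 -0.21567]
  R  [+0.08320 +0.22503 +0.97079]
t = (-0.03459, -0.05296, +0.82942) m
tr R = 2.931865; θ = arccos((tr R − 1)/2) = 0.261774 rad = 14.999°
axis k = ((R−Rᵀ)₃₂, (R−Rᵀ)₁₃, (R−Rᵀ)₂₁) / (2 sinθ) = (+0.851455, -0.363832, -0.377691)
rvec = θ·k = (+0.222889, -0.095242, -0.098870)

rvec=(0.2229, -0.0952, -0.0989) tvec=(-0.0346, -0.0530, 0.8294)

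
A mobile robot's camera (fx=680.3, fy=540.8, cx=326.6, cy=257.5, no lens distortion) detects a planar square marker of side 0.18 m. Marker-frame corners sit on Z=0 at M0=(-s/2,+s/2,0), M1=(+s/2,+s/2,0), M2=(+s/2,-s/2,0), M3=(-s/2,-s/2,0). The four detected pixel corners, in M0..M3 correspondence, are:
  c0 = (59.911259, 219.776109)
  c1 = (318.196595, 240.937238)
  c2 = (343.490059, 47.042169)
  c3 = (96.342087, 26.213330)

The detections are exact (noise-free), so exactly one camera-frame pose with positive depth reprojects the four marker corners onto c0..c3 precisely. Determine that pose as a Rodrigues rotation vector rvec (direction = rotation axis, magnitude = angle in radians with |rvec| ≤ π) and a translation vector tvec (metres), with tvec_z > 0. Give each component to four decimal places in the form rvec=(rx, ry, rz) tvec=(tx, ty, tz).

rvec=(-0.1170, -0.0141, 0.1019) tvec=(-0.0863, -0.1126, 0.4829)

Intrinsics K: fx=680.3, fy=540.8, cx=326.6, cy=257.5
Marker side s = 0.18 m; corners in marker frame (Z=0):
  M0 = (-0.0900, +0.0900, 0)
  M1 = (+0.0900, +0.0900, 0)
  M2 = (+0.0900, -0.0900, 0)
  M3 = (-0.0900, -0.0900, 0)
Detected image corners:
  c0 = (59.911259, 219.776109) px
  c1 = (318.196595, 240.937238) px
  c2 = (343.490059, 47.042169) px
  c3 = (96.342087, 26.213330) px
Planar DLT: solve 8×8 A·h = b for H (H[2,2]=1):
  H  [+1406.73718 -221.05592 +205.01304]
  H  [+118.85896 +1043.86303 +131.39150]
  H  [+0.01678 -0.24279 +1.00000]
B = K⁻¹H; ‖b₁‖=2.070690, ‖b₂‖=2.070690; λ = 2/(‖b₁‖+‖b₂‖) = 0.482931, sign → tz>0 ⇒ λ=+0.482931
r₁ = λ·B[:,0] = (+0.99472,+0.10228,+0.00810); r₂ = λ·B[:,1] = (-0.10063,+0.98799,-0.11725)
r₃ = r₁×r₂ = (-0.02000,+0.11581,+0.99307); SVD([r₁ r₂ r₃]) → R = UVᵀ:
  R  [+0.99472 -0.10063 -0.02000]
  R  [+0.10228 +0.98799 +0.11581]
  R  [+0.00810 -0.11725 +0.99307]
t = (-0.08631, -0.11261, +0.48293) m
tr R = 2.975783; θ = arccos((tr R − 1)/2) = 0.155777 rad = 8.925°
axis k = ((R−Rᵀ)₃₂, (R−Rᵀ)₁₃, (R−Rᵀ)₂₁) / (2 sinθ) = (-0.751104, -0.090574, +0.653941)
rvec = θ·k = (-0.117005, -0.014109, +0.101869)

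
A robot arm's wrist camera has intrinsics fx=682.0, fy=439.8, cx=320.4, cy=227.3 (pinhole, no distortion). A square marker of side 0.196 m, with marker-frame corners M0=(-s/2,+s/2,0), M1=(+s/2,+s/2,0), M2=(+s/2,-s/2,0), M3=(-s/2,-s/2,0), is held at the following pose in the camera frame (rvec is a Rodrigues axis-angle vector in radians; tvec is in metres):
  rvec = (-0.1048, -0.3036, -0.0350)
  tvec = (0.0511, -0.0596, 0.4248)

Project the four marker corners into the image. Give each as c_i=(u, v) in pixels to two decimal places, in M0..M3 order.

c0=(254.20, 272.48) c1=(549.68, 262.89) c2=(525.75, 76.68) c3=(240.78, 58.77)

Intrinsics K: fx=682.0, fy=439.8, cx=320.4, cy=227.3
Marker side s = 0.196 m; corners in marker frame (Z=0):
  M0 = (-0.0980, +0.0980, 0)
  M1 = (+0.0980, +0.0980, 0)
  M2 = (+0.0980, -0.0980, 0)
  M3 = (-0.0980, -0.0980, 0)
rvec = (-0.1048, -0.3036, -0.0350), |rvec| = θ = 0.32308 rad = 18.511°
Rodrigues: sinθ=0.31749, 1−cosθ=0.05174; R = I + sinθ·[k]× + (1−cosθ)·[k]×²:
    [+0.95371 +0.05017 -0.29653]
    [-0.01862 +0.99395 +0.10825]
    [+0.30016 -0.09772 +0.94887]
t = (0.0511, -0.0596, 0.4248) m
M0: Pc = R·M0+t = (-0.03745, +0.03963, +0.38581); u = 682.0·(-0.03745)/0.38581 + 320.4 = 254.2041, v = 439.8·(+0.03963)/0.38581 + 227.3 = 272.4785
M1: Pc = R·M1+t = (+0.14948, +0.03598, +0.44464); u = 682.0·(+0.14948)/0.44464 + 320.4 = 549.6754, v = 439.8·(+0.03598)/0.44464 + 227.3 = 262.8902
M2: Pc = R·M2+t = (+0.13965, -0.15883, +0.46379); u = 682.0·(+0.13965)/0.46379 + 320.4 = 525.7488, v = 439.8·(-0.15883)/0.46379 + 227.3 = 76.6845
M3: Pc = R·M3+t = (-0.04728, -0.15518, +0.40496); u = 682.0·(-0.04728)/0.40496 + 320.4 = 240.7761, v = 439.8·(-0.15518)/0.40496 + 227.3 = 58.7675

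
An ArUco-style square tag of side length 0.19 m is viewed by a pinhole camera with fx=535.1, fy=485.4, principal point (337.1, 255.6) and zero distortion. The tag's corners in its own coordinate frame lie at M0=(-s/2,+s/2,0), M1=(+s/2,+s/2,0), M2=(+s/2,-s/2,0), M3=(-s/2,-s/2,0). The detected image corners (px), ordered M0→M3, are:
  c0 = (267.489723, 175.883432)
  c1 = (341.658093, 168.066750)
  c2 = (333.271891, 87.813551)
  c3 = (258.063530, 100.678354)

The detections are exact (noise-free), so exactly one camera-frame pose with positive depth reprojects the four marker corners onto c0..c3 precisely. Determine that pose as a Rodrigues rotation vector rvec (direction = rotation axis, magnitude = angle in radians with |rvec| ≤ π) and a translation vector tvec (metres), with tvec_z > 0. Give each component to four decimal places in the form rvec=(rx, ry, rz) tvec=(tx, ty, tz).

rvec=(0.1545, 0.4037, -0.0684) tvec=(-0.0863, -0.3044, 1.2118)

Intrinsics K: fx=535.1, fy=485.4, cx=337.1, cy=255.6
Marker side s = 0.19 m; corners in marker frame (Z=0):
  M0 = (-0.0950, +0.0950, 0)
  M1 = (+0.0950, +0.0950, 0)
  M2 = (+0.0950, -0.0950, 0)
  M3 = (-0.0950, -0.0950, 0)
Detected image corners:
  c0 = (267.489723, 175.883432) px
  c1 = (341.658093, 168.066750) px
  c2 = (333.271891, 87.813551) px
  c3 = (258.063530, 100.678354) px
Planar DLT: solve 8×8 A·h = b for H (H[2,2]=1):
  H  [+294.96378 +80.65282 +299.00863]
  H  [-97.79454 +423.63187 +133.68558]
  H  [-0.32688 +0.11227 +1.00000]
B = K⁻¹H; ‖b₁‖=0.825227, ‖b₂‖=0.825227; λ = 2/(‖b₁‖+‖b₂‖) = 1.211787, sign → tz>0 ⇒ λ=+1.211787
r₁ = λ·B[:,0] = (+0.91751,-0.03556,-0.39611); r₂ = λ·B[:,1] = (+0.09694,+0.98595,+0.13604)
r₃ = r₁×r₂ = (+0.38571,-0.16322,+0.90807); SVD([r₁ r₂ r₃]) → R = UVᵀ:
  R  [+0.91751 +0.09694 +0.38571]
  R  [-0.03556 +0.98595 -0.16322]
  R  [-0.39611 +0.13604 +0.90807]
t = (-0.08626, -0.30436, +1.21179) m
tr R = 2.811532; θ = arccos((tr R − 1)/2) = 0.437612 rad = 25.073°
axis k = ((R−Rᵀ)₃₂, (R−Rᵀ)₁₃, (R−Rᵀ)₂₁) / (2 sinθ) = (+0.353088, +0.922436, -0.156335)
rvec = θ·k = (+0.154516, +0.403669, -0.068414)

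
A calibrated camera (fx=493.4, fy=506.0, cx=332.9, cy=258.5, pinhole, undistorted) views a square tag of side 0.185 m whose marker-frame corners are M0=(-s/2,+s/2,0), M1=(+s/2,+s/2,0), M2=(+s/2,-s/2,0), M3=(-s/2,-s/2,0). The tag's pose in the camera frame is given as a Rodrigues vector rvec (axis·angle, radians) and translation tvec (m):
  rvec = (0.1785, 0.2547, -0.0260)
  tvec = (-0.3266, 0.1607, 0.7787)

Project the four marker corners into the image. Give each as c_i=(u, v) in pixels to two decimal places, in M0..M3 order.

Intrinsics K: fx=493.4, fy=506.0, cx=332.9, cy=258.5
Marker side s = 0.185 m; corners in marker frame (Z=0):
  M0 = (-0.0925, +0.0925, 0)
  M1 = (+0.0925, +0.0925, 0)
  M2 = (+0.0925, -0.0925, 0)
  M3 = (-0.0925, -0.0925, 0)
rvec = (0.1785, 0.2547, -0.0260), |rvec| = θ = 0.31211 rad = 17.882°
Rodrigues: sinθ=0.30706, 1−cosθ=0.04831; R = I + sinθ·[k]× + (1−cosθ)·[k]×²:
    [+0.96749 +0.04813 +0.24828]
    [-0.00303 +0.98386 -0.17890]
    [-0.25289 +0.17233 +0.95202]
t = (-0.3266, 0.1607, 0.7787) m
M0: Pc = R·M0+t = (-0.41164, +0.25199, +0.81803); u = 493.4·(-0.41164)/0.81803 + 332.9 = 84.6169, v = 506.0·(+0.25199)/0.81803 + 258.5 = 414.3688
M1: Pc = R·M1+t = (-0.23266, +0.25143, +0.77125); u = 493.4·(-0.23266)/0.77125 + 332.9 = 184.0607, v = 506.0·(+0.25143)/0.77125 + 258.5 = 423.4558
M2: Pc = R·M2+t = (-0.24156, +0.06941, +0.73937); u = 493.4·(-0.24156)/0.73937 + 332.9 = 171.7011, v = 506.0·(+0.06941)/0.73937 + 258.5 = 306.0036
M3: Pc = R·M3+t = (-0.42054, +0.06997, +0.78615); u = 493.4·(-0.42054)/0.78615 + 332.9 = 68.9600, v = 506.0·(+0.06997)/0.78615 + 258.5 = 303.5377

c0=(84.62, 414.37) c1=(184.06, 423.46) c2=(171.70, 306.00) c3=(68.96, 303.54)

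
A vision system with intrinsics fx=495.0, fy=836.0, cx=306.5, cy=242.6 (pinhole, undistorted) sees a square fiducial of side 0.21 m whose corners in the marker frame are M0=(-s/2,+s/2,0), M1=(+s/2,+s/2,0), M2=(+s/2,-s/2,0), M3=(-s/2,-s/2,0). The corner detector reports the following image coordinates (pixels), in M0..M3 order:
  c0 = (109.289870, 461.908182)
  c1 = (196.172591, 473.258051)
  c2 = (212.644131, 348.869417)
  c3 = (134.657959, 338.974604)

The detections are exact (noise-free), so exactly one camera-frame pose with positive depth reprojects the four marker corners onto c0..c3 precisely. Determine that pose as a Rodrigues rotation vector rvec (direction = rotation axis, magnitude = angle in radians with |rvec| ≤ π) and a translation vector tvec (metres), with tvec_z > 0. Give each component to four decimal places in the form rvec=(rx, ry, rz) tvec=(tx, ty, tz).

rvec=(-0.7067, -0.0118, 0.0750) tvec=(-0.3623, 0.2400, 1.2559)

Intrinsics K: fx=495.0, fy=836.0, cx=306.5, cy=242.6
Marker side s = 0.21 m; corners in marker frame (Z=0):
  M0 = (-0.1050, +0.1050, 0)
  M1 = (+0.1050, +0.1050, 0)
  M2 = (+0.1050, -0.1050, 0)
  M3 = (-0.1050, -0.1050, 0)
Detected image corners:
  c0 = (109.289870, 461.908182) px
  c1 = (196.172591, 473.258051) px
  c2 = (212.644131, 348.869417) px
  c3 = (134.657959, 338.974604) px
Planar DLT: solve 8×8 A·h = b for H (H[2,2]=1):
  H  [+389.49709 -183.99259 +163.70847]
  H  [+45.67469 +379.13698 +402.39045]
  H  [-0.01163 -0.51687 +1.00000]
B = K⁻¹H; ‖b₁‖=0.796267, ‖b₂‖=0.796267; λ = 2/(‖b₁‖+‖b₂‖) = 1.255861, sign → tz>0 ⇒ λ=+1.255861
r₁ = λ·B[:,0] = (+0.99724,+0.07285,-0.01461); r₂ = λ·B[:,1] = (-0.06488,+0.75792,-0.64912)
r₃ = r₁×r₂ = (-0.03622,+0.64827,+0.76055); SVD([r₁ r₂ r₃]) → R = UVᵀ:
  R  [+0.99724 -0.06488 -0.03622]
  R  [+0.07285 +0.75792 +0.64827]
  R  [-0.01461 -0.64912 +0.76055]
t = (-0.36228, +0.24004, +1.25586) m
tr R = 2.515702; θ = arccos((tr R − 1)/2) = 0.710783 rad = 40.725°
axis k = ((R−Rᵀ)₃₂, (R−Rᵀ)₁₃, (R−Rᵀ)₂₁) / (2 sinθ) = (-0.994276, -0.016561, +0.105553)
rvec = θ·k = (-0.706715, -0.011771, +0.075025)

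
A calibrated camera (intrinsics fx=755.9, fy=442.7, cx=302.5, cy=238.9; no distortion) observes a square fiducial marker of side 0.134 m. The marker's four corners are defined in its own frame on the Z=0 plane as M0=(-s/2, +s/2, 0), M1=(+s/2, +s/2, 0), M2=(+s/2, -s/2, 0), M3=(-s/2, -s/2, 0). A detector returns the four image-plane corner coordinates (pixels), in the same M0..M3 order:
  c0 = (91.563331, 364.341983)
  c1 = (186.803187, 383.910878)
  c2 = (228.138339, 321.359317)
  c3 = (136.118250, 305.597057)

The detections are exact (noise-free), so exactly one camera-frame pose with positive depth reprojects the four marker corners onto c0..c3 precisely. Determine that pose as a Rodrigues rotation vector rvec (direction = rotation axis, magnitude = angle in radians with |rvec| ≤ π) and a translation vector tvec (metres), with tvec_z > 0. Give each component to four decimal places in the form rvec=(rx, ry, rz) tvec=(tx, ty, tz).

Intrinsics K: fx=755.9, fy=442.7, cx=302.5, cy=238.9
Marker side s = 0.134 m; corners in marker frame (Z=0):
  M0 = (-0.0670, +0.0670, 0)
  M1 = (+0.0670, +0.0670, 0)
  M2 = (+0.0670, -0.0670, 0)
  M3 = (-0.0670, -0.0670, 0)
Detected image corners:
  c0 = (91.563331, 364.341983) px
  c1 = (186.803187, 383.910878) px
  c2 = (228.138339, 321.359317) px
  c3 = (136.118250, 305.597057) px
Planar DLT: solve 8×8 A·h = b for H (H[2,2]=1):
  H  [+642.60749 -387.58225 +160.16491]
  H  [+12.04904 +309.27959 +342.75180]
  H  [-0.34726 -0.41590 +1.00000]
B = K⁻¹H; ‖b₁‖=1.070021, ‖b₂‖=1.070021; λ = 2/(‖b₁‖+‖b₂‖) = 0.934561, sign → tz>0 ⇒ λ=+0.934561
r₁ = λ·B[:,0] = (+0.92436,+0.20057,-0.32453); r₂ = λ·B[:,1] = (-0.32364,+0.86266,-0.38869)
r₃ = r₁×r₂ = (+0.20200,+0.46432,+0.86232); SVD([r₁ r₂ r₃]) → R = UVᵀ:
  R  [+0.92436 -0.32364 +0.20200]
  R  [+0.20057 +0.86266 +0.46432]
  R  [-0.32453 -0.38869 +0.86232]
t = (-0.17598, +0.21924, +0.93456) m
tr R = 2.649344; θ = arccos((tr R − 1)/2) = 0.601174 rad = 34.445°
axis k = ((R−Rᵀ)₃₂, (R−Rᵀ)₁₃, (R−Rᵀ)₂₁) / (2 sinθ) = (-0.754061, +0.465457, +0.463402)
rvec = θ·k = (-0.453322, +0.279821, +0.278585)

rvec=(-0.4533, 0.2798, 0.2786) tvec=(-0.1760, 0.2192, 0.9346)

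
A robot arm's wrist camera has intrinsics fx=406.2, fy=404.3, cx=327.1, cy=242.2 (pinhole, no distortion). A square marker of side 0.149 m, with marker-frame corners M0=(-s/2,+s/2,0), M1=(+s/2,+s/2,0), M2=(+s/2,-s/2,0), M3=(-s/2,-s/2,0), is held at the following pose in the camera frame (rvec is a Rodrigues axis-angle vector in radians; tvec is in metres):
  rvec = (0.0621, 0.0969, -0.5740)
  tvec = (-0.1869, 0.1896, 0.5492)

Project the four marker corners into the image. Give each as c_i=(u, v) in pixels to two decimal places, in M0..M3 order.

Intrinsics K: fx=406.2, fy=404.3, cx=327.1, cy=242.2
Marker side s = 0.149 m; corners in marker frame (Z=0):
  M0 = (-0.0745, +0.0745, 0)
  M1 = (+0.0745, +0.0745, 0)
  M2 = (+0.0745, -0.0745, 0)
  M3 = (-0.0745, -0.0745, 0)
rvec = (0.0621, 0.0969, -0.5740), |rvec| = θ = 0.58542 rad = 33.542°
Rodrigues: sinθ=0.55255, 1−cosθ=0.16652; R = I + sinθ·[k]× + (1−cosθ)·[k]×²:
    [+0.83535 +0.54469 +0.07414]
    [-0.53885 +0.83804 -0.08564]
    [-0.10878 +0.03159 +0.99356]
t = (-0.1869, 0.1896, 0.5492) m
M0: Pc = R·M0+t = (-0.20855, +0.29218, +0.55966); u = 406.2·(-0.20855)/0.55966 + 327.1 = 175.7313, v = 404.3·(+0.29218)/0.55966 + 242.2 = 453.2713
M1: Pc = R·M1+t = (-0.08409, +0.21189, +0.54345); u = 406.2·(-0.08409)/0.54345 + 327.1 = 264.2496, v = 404.3·(+0.21189)/0.54345 + 242.2 = 399.8358
M2: Pc = R·M2+t = (-0.16525, +0.08702, +0.53874); u = 406.2·(-0.16525)/0.53874 + 327.1 = 202.5082, v = 404.3·(+0.08702)/0.53874 + 242.2 = 307.5057
M3: Pc = R·M3+t = (-0.28971, +0.16731, +0.55495); u = 406.2·(-0.28971)/0.55495 + 327.1 = 115.0423, v = 404.3·(+0.16731)/0.55495 + 242.2 = 364.0910

c0=(175.73, 453.27) c1=(264.25, 399.84) c2=(202.51, 307.51) c3=(115.04, 364.09)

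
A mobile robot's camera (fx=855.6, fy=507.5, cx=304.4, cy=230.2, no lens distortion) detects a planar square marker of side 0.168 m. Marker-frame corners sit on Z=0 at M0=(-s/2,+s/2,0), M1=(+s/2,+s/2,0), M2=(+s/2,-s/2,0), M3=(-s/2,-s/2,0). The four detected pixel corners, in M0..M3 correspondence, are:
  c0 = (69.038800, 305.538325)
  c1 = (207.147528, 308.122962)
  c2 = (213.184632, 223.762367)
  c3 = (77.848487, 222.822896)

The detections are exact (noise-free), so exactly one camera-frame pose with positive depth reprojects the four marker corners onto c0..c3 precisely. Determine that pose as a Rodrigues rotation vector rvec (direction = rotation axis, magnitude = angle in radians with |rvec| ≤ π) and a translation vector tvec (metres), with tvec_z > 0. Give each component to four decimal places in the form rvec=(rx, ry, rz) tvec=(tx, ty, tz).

rvec=(-0.1314, 0.1162, 0.0207) tvec=(-0.1947, 0.0692, 1.0208)

Intrinsics K: fx=855.6, fy=507.5, cx=304.4, cy=230.2
Marker side s = 0.168 m; corners in marker frame (Z=0):
  M0 = (-0.0840, +0.0840, 0)
  M1 = (+0.0840, +0.0840, 0)
  M2 = (+0.0840, -0.0840, 0)
  M3 = (-0.0840, -0.0840, 0)
Detected image corners:
  c0 = (69.038800, 305.538325) px
  c1 = (207.147528, 308.122962) px
  c2 = (213.184632, 223.762367) px
  c3 = (77.848487, 222.822896) px
Planar DLT: solve 8×8 A·h = b for H (H[2,2]=1):
  H  [+797.49277 -62.26517 +141.18667]
  H  [-19.92572 +463.55943 +264.60782]
  H  [-0.11455 -0.12693 +1.00000]
B = K⁻¹H; ‖b₁‖=0.979641, ‖b₂‖=0.979641; λ = 2/(‖b₁‖+‖b₂‖) = 1.020782, sign → tz>0 ⇒ λ=+1.020782
r₁ = λ·B[:,0] = (+0.99306,+0.01296,-0.11693); r₂ = λ·B[:,1] = (-0.02819,+0.99117,-0.12956)
r₃ = r₁×r₂ = (+0.11422,+0.13196,+0.98465); SVD([r₁ r₂ r₃]) → R = UVᵀ:
  R  [+0.99306 -0.02819 +0.11422]
  R  [+0.01296 +0.99117 +0.13196]
  R  [-0.11693 -0.12956 +0.98465]
t = (-0.19472, +0.06921, +1.02078) m
tr R = 2.968879; θ = arccos((tr R − 1)/2) = 0.176642 rad = 10.121°
axis k = ((R−Rᵀ)₃₂, (R−Rᵀ)₁₃, (R−Rᵀ)₂₁) / (2 sinθ) = (-0.744138, +0.657685, +0.117085)
rvec = θ·k = (-0.131446, +0.116175, +0.020682)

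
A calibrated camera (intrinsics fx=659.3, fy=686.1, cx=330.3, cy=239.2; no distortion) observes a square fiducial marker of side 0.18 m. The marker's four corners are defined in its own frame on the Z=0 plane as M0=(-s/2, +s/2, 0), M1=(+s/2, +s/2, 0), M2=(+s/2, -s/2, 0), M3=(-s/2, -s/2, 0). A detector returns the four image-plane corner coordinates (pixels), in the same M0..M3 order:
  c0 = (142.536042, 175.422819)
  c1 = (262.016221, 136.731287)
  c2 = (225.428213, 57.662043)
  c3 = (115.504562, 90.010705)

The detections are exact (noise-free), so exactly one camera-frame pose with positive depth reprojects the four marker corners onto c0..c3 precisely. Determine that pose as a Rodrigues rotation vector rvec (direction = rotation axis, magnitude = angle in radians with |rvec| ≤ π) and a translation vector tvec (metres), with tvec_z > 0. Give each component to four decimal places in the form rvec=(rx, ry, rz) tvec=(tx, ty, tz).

Intrinsics K: fx=659.3, fy=686.1, cx=330.3, cy=239.2
Marker side s = 0.18 m; corners in marker frame (Z=0):
  M0 = (-0.0900, +0.0900, 0)
  M1 = (+0.0900, +0.0900, 0)
  M2 = (+0.0900, -0.0900, 0)
  M3 = (-0.0900, -0.0900, 0)
Detected image corners:
  c0 = (142.536042, 175.422819) px
  c1 = (262.016221, 136.731287) px
  c2 = (225.428213, 57.662043) px
  c3 = (115.504562, 90.010705) px
Planar DLT: solve 8×8 A·h = b for H (H[2,2]=1):
  H  [+674.03262 +80.39351 +186.68121]
  H  [-173.04594 +396.85202 +112.70797]
  H  [+0.20411 -0.51947 +1.00000]
B = K⁻¹H; ‖b₁‖=0.996392, ‖b₂‖=0.996392; λ = 2/(‖b₁‖+‖b₂‖) = 1.003621, sign → tz>0 ⇒ λ=+1.003621
r₁ = λ·B[:,0] = (+0.92342,-0.32455,+0.20485); r₂ = λ·B[:,1] = (+0.38357,+0.76228,-0.52135)
r₃ = r₁×r₂ = (+0.01305,+0.56000,+0.82839); SVD([r₁ r₂ r₃]) → R = UVᵀ:
  R  [+0.92342 +0.38357 +0.01305]
  R  [-0.32455 +0.76228 +0.56000]
  R  [+0.20485 -0.52135 +0.82839]
t = (-0.21862, -0.18503, +1.00362) m
tr R = 2.514081; θ = arccos((tr R − 1)/2) = 0.712024 rad = 40.796°
axis k = ((R−Rᵀ)₃₂, (R−Rᵀ)₁₃, (R−Rᵀ)₂₁) / (2 sinθ) = (-0.827527, -0.146779, -0.541900)
rvec = θ·k = (-0.589219, -0.104510, -0.385846)

rvec=(-0.5892, -0.1045, -0.3858) tvec=(-0.2186, -0.1850, 1.0036)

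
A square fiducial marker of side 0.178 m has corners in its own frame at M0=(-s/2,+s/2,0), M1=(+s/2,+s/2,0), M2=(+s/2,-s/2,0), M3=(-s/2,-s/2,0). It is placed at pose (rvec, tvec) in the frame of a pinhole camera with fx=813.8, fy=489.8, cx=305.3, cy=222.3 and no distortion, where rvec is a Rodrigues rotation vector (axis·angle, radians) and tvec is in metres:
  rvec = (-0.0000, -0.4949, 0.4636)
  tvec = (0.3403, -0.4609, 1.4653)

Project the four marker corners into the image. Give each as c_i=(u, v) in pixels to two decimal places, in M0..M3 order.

Intrinsics K: fx=813.8, fy=489.8, cx=305.3, cy=222.3
Marker side s = 0.178 m; corners in marker frame (Z=0):
  M0 = (-0.0890, +0.0890, 0)
  M1 = (+0.0890, +0.0890, 0)
  M2 = (+0.0890, -0.0890, 0)
  M3 = (-0.0890, -0.0890, 0)
rvec = (-0.0000, -0.4949, 0.4636), |rvec| = θ = 0.67812 rad = 38.854°
Rodrigues: sinθ=0.62733, 1−cosθ=0.22125; R = I + sinθ·[k]× + (1−cosθ)·[k]×²:
    [+0.77875 -0.42888 -0.45783]
    [+0.42888 +0.89659 -0.11039]
    [+0.45783 -0.11039 +0.88216]
t = (0.3403, -0.4609, 1.4653) m
M0: Pc = R·M0+t = (+0.23282, -0.41927, +1.41473); u = 813.8·(+0.23282)/1.41473 + 305.3 = 439.2266, v = 489.8·(-0.41927)/1.41473 + 222.3 = 77.1414
M1: Pc = R·M1+t = (+0.37144, -0.34293, +1.49622); u = 813.8·(+0.37144)/1.49622 + 305.3 = 507.3267, v = 489.8·(-0.34293)/1.49622 + 222.3 = 110.0382
M2: Pc = R·M2+t = (+0.44778, -0.50253, +1.51587); u = 813.8·(+0.44778)/1.51587 + 305.3 = 545.6914, v = 489.8·(-0.50253)/1.51587 + 222.3 = 59.9264
M3: Pc = R·M3+t = (+0.30916, -0.57887, +1.43438); u = 813.8·(+0.30916)/1.43438 + 305.3 = 480.7039, v = 489.8·(-0.57887)/1.43438 + 222.3 = 24.6331

c0=(439.23, 77.14) c1=(507.33, 110.04) c2=(545.69, 59.93) c3=(480.70, 24.63)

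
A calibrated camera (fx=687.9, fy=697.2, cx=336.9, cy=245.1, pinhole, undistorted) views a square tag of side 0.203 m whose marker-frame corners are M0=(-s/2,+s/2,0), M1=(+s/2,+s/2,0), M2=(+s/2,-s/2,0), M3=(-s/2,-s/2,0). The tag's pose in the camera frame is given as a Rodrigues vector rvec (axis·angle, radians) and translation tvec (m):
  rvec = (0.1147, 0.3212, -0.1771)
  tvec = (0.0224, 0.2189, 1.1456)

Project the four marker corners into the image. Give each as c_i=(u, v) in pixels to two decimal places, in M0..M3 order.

Intrinsics K: fx=687.9, fy=697.2, cx=336.9, cy=245.1
Marker side s = 0.203 m; corners in marker frame (Z=0):
  M0 = (-0.1015, +0.1015, 0)
  M1 = (+0.1015, +0.1015, 0)
  M2 = (+0.1015, -0.1015, 0)
  M3 = (-0.1015, -0.1015, 0)
rvec = (0.1147, 0.3212, -0.1771), |rvec| = θ = 0.38430 rad = 22.019°
Rodrigues: sinθ=0.37491, 1−cosθ=0.07294; R = I + sinθ·[k]× + (1−cosθ)·[k]×²:
    [+0.93356 +0.19097 +0.30332]
    [-0.15458 +0.97801 -0.13999]
    [-0.32338 +0.08380 +0.94255]
t = (0.0224, 0.2189, 1.1456) m
M0: Pc = R·M0+t = (-0.05297, +0.33386, +1.18693); u = 687.9·(-0.05297)/1.18693 + 336.9 = 306.1990, v = 697.2·(+0.33386)/1.18693 + 245.1 = 441.2074
M1: Pc = R·M1+t = (+0.13654, +0.30248, +1.12128); u = 687.9·(+0.13654)/1.12128 + 336.9 = 420.6660, v = 697.2·(+0.30248)/1.12128 + 245.1 = 433.1776
M2: Pc = R·M2+t = (+0.09777, +0.10394, +1.10427); u = 687.9·(+0.09777)/1.10427 + 336.9 = 397.8071, v = 697.2·(+0.10394)/1.10427 + 245.1 = 310.7256
M3: Pc = R·M3+t = (-0.09174, +0.13532, +1.16992); u = 687.9·(-0.09174)/1.16992 + 336.9 = 282.9582, v = 697.2·(+0.13532)/1.16992 + 245.1 = 325.7433

c0=(306.20, 441.21) c1=(420.67, 433.18) c2=(397.81, 310.73) c3=(282.96, 325.74)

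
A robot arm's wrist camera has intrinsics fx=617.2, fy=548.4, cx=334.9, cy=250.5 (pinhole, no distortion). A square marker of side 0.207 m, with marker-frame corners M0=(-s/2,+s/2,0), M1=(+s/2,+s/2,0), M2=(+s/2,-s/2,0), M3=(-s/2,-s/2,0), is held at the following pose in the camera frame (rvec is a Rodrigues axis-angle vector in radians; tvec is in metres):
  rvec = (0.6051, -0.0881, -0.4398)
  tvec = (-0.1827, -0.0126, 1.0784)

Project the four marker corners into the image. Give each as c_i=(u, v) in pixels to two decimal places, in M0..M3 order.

c0=(206.51, 302.00) c1=(307.42, 259.86) c2=(257.15, 178.92) c3=(145.14, 226.67)

Intrinsics K: fx=617.2, fy=548.4, cx=334.9, cy=250.5
Marker side s = 0.207 m; corners in marker frame (Z=0):
  M0 = (-0.1035, +0.1035, 0)
  M1 = (+0.1035, +0.1035, 0)
  M2 = (+0.1035, -0.1035, 0)
  M3 = (-0.1035, -0.1035, 0)
rvec = (0.6051, -0.0881, -0.4398), |rvec| = θ = 0.75321 rad = 43.156°
Rodrigues: sinθ=0.68399, 1−cosθ=0.27051; R = I + sinθ·[k]× + (1−cosθ)·[k]×²:
    [+0.90407 +0.37396 -0.20689]
    [-0.42480 +0.73319 -0.53101]
    [-0.04689 +0.56796 +0.82172]
t = (-0.1827, -0.0126, 1.0784) m
M0: Pc = R·M0+t = (-0.23757, +0.10725, +1.14204); u = 617.2·(-0.23757)/1.14204 + 334.9 = 206.5099, v = 548.4·(+0.10725)/1.14204 + 250.5 = 302.0019
M1: Pc = R·M1+t = (-0.05042, +0.01932, +1.13233); u = 617.2·(-0.05042)/1.13233 + 334.9 = 307.4157, v = 548.4·(+0.01932)/1.13233 + 250.5 = 259.8565
M2: Pc = R·M2+t = (-0.12783, -0.13245, +1.01476); u = 617.2·(-0.12783)/1.01476 + 334.9 = 257.1492, v = 548.4·(-0.13245)/1.01476 + 250.5 = 178.9200
M3: Pc = R·M3+t = (-0.31498, -0.04452, +1.02447); u = 617.2·(-0.31498)/1.02447 + 334.9 = 145.1397, v = 548.4·(-0.04452)/1.02447 + 250.5 = 226.6688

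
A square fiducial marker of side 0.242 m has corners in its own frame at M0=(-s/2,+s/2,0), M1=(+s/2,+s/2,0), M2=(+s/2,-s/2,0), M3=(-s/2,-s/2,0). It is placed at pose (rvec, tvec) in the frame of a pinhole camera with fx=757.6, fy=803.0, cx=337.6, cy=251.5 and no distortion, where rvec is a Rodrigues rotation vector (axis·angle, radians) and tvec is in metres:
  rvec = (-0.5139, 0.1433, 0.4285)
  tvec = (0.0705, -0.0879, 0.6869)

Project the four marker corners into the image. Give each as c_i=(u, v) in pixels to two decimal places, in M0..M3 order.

c0=(233.66, 207.15) c1=(497.40, 318.84) c2=(584.27, 94.45) c3=(350.95, 15.20)

Intrinsics K: fx=757.6, fy=803.0, cx=337.6, cy=251.5
Marker side s = 0.242 m; corners in marker frame (Z=0):
  M0 = (-0.1210, +0.1210, 0)
  M1 = (+0.1210, +0.1210, 0)
  M2 = (+0.1210, -0.1210, 0)
  M3 = (-0.1210, -0.1210, 0)
rvec = (-0.5139, 0.1433, 0.4285), |rvec| = θ = 0.68428 rad = 39.206°
Rodrigues: sinθ=0.63212, 1−cosθ=0.22513; R = I + sinθ·[k]× + (1−cosθ)·[k]×²:
    [+0.90185 -0.43124 +0.02650]
    [+0.36043 +0.78475 +0.50425]
    [-0.23825 -0.44520 +0.86315]
t = (0.0705, -0.0879, 0.6869) m
M0: Pc = R·M0+t = (-0.09080, -0.03656, +0.66186); u = 757.6·(-0.09080)/0.66186 + 337.6 = 233.6611, v = 803.0·(-0.03656)/0.66186 + 251.5 = 207.1468
M1: Pc = R·M1+t = (+0.12744, +0.05067, +0.60420); u = 757.6·(+0.12744)/0.60420 + 337.6 = 497.3994, v = 803.0·(+0.05067)/0.60420 + 251.5 = 318.8365
M2: Pc = R·M2+t = (+0.23180, -0.13924, +0.71194); u = 757.6·(+0.23180)/0.71194 + 337.6 = 584.2699, v = 803.0·(-0.13924)/0.71194 + 251.5 = 94.4480
M3: Pc = R·M3+t = (+0.01356, -0.22647, +0.76960); u = 757.6·(+0.01356)/0.76960 + 337.6 = 350.9452, v = 803.0·(-0.22647)/0.76960 + 251.5 = 15.2047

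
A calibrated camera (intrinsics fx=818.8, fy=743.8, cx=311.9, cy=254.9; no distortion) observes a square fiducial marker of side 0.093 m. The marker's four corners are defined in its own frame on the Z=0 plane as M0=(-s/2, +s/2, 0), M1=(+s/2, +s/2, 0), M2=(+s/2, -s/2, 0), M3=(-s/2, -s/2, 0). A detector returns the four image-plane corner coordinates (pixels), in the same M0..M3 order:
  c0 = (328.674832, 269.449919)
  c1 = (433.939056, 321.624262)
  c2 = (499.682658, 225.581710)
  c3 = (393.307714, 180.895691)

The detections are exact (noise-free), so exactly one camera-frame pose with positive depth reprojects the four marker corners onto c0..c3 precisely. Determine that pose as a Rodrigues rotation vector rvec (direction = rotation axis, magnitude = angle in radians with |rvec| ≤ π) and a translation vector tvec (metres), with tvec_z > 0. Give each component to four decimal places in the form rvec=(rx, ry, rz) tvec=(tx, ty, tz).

rvec=(-0.3207, 0.3804, 0.5343) tvec=(0.0751, -0.0057, 0.6100)

Intrinsics K: fx=818.8, fy=743.8, cx=311.9, cy=254.9
Marker side s = 0.093 m; corners in marker frame (Z=0):
  M0 = (-0.0465, +0.0465, 0)
  M1 = (+0.0465, +0.0465, 0)
  M2 = (+0.0465, -0.0465, 0)
  M3 = (-0.0465, -0.0465, 0)
Detected image corners:
  c0 = (328.674832, 269.449919) px
  c1 = (433.939056, 321.624262) px
  c2 = (499.682658, 225.581710) px
  c3 = (393.307714, 180.895691) px
Planar DLT: solve 8×8 A·h = b for H (H[2,2]=1):
  H  [+846.53398 -833.55056 +412.65521]
  H  [+344.57663 +911.12346 +247.90664]
  H  [-0.70403 -0.32084 +1.00000]
B = K⁻¹H; ‖b₁‖=1.639323, ‖b₂‖=1.639323; λ = 2/(‖b₁‖+‖b₂‖) = 0.610008, sign → tz>0 ⇒ λ=+0.610008
r₁ = λ·B[:,0] = (+0.79426,+0.42977,-0.42947); r₂ = λ·B[:,1] = (-0.54644,+0.81431,-0.19572)
r₃ = r₁×r₂ = (+0.26560,+0.39013,+0.88162); SVD([r₁ r₂ r₃]) → R = UVᵀ:
  R  [+0.79426 -0.54644 +0.26560]
  R  [+0.42977 +0.81431 +0.39013]
  R  [-0.42947 -0.19572 +0.88162]
t = (+0.07506, -0.00574, +0.61001) m
tr R = 2.490189; θ = arccos((tr R − 1)/2) = 0.730120 rad = 41.833°
axis k = ((R−Rᵀ)₃₂, (R−Rᵀ)₁₃, (R−Rᵀ)₂₁) / (2 sinθ) = (-0.439192, +0.521073, +0.731842)
rvec = θ·k = (-0.320663, +0.380446, +0.534332)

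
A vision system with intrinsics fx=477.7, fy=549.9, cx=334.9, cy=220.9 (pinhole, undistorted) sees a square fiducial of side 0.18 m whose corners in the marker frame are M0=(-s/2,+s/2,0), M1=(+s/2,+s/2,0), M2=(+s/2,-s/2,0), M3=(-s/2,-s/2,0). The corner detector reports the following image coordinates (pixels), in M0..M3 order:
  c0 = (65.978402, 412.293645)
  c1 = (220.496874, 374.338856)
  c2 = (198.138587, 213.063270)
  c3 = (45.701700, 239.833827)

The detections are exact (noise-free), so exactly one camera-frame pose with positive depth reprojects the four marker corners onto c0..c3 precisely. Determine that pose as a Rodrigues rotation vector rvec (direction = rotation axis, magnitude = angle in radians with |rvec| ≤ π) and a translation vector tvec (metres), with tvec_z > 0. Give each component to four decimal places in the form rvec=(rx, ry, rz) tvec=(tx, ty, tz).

rvec=(-0.0911, -0.2003, -0.1705) tvec=(-0.2470, 0.0939, 0.5898)

Intrinsics K: fx=477.7, fy=549.9, cx=334.9, cy=220.9
Marker side s = 0.18 m; corners in marker frame (Z=0):
  M0 = (-0.0900, +0.0900, 0)
  M1 = (+0.0900, +0.0900, 0)
  M2 = (+0.0900, -0.0900, 0)
  M3 = (-0.0900, -0.0900, 0)
Detected image corners:
  c0 = (65.978402, 412.293645) px
  c1 = (220.496874, 374.338856) px
  c2 = (198.138587, 213.063270) px
  c3 = (45.701700, 239.833827) px
Planar DLT: solve 8×8 A·h = b for H (H[2,2]=1):
  H  [+898.77472 +102.20717 +134.86615]
  H  [-71.49566 +887.72548 +308.44594]
  H  [+0.34836 -0.12373 +1.00000]
B = K⁻¹H; ‖b₁‖=1.695518, ‖b₂‖=1.695518; λ = 2/(‖b₁‖+‖b₂‖) = 0.589790, sign → tz>0 ⇒ λ=+0.589790
r₁ = λ·B[:,0] = (+0.96563,-0.15922,+0.20546); r₂ = λ·B[:,1] = (+0.17735,+0.98144,-0.07298)
r₃ = r₁×r₂ = (-0.19003,+0.10691,+0.97594); SVD([r₁ r₂ r₃]) → R = UVᵀ:
  R  [+0.96563 +0.17735 -0.19003]
  R  [-0.15922 +0.98144 +0.10691]
  R  [+0.20546 -0.07298 +0.97594]
t = (-0.24697, +0.09390, +0.58979) m
tr R = 2.923006; θ = arccos((tr R − 1)/2) = 0.278376 rad = 15.950°
axis k = ((R−Rᵀ)₃₂, (R−Rᵀ)₁₃, (R−Rᵀ)₂₁) / (2 sinθ) = (-0.327310, -0.719606, -0.612402)
rvec = θ·k = (-0.091115, -0.200321, -0.170478)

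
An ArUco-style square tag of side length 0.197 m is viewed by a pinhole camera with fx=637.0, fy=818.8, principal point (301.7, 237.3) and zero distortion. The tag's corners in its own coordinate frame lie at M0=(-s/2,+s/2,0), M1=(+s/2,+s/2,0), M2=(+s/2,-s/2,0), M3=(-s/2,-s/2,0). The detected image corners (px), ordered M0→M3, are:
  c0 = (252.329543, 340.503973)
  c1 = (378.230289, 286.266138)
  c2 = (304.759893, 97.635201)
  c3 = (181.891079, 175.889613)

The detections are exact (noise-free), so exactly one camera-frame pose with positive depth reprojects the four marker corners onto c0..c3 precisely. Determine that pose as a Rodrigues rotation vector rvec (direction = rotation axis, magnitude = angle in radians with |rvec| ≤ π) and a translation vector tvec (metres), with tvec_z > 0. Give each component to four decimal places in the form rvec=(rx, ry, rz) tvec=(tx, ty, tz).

rvec=(0.2981, 0.4617, -0.4199) tvec=(-0.0319, -0.0081, 0.8027)

Intrinsics K: fx=637.0, fy=818.8, cx=301.7, cy=237.3
Marker side s = 0.197 m; corners in marker frame (Z=0):
  M0 = (-0.0985, +0.0985, 0)
  M1 = (+0.0985, +0.0985, 0)
  M2 = (+0.0985, -0.0985, 0)
  M3 = (-0.0985, -0.0985, 0)
Detected image corners:
  c0 = (252.329543, 340.503973) px
  c1 = (378.230289, 286.266138) px
  c2 = (304.759893, 97.635201) px
  c3 = (181.891079, 175.889613) px
Planar DLT: solve 8×8 A·h = b for H (H[2,2]=1):
  H  [+462.50158 +428.03418 +276.39701]
  H  [-471.15473 +943.89040 +229.01826]
  H  [-0.60531 +0.22643 +1.00000]
B = K⁻¹H; ‖b₁‖=1.245819, ‖b₂‖=1.245819; λ = 2/(‖b₁‖+‖b₂‖) = 0.802685, sign → tz>0 ⇒ λ=+0.802685
r₁ = λ·B[:,0] = (+0.81292,-0.32107,-0.48587); r₂ = λ·B[:,1] = (+0.45328,+0.87264,+0.18175)
r₃ = r₁×r₂ = (+0.36564,-0.36799,+0.85492); SVD([r₁ r₂ r₃]) → R = UVᵀ:
  R  [+0.81292 +0.45328 +0.36564]
  R  [-0.32107 +0.87264 -0.36799]
  R  [-0.48587 +0.18175 +0.85492]
t = (-0.03188, -0.00812, +0.80268) m
tr R = 2.540484; θ = arccos((tr R − 1)/2) = 0.691576 rad = 39.624°
axis k = ((R−Rᵀ)₃₂, (R−Rᵀ)₁₃, (R−Rᵀ)₂₁) / (2 sinθ) = (+0.430998, +0.667589, -0.607096)
rvec = θ·k = (+0.298068, +0.461688, -0.419853)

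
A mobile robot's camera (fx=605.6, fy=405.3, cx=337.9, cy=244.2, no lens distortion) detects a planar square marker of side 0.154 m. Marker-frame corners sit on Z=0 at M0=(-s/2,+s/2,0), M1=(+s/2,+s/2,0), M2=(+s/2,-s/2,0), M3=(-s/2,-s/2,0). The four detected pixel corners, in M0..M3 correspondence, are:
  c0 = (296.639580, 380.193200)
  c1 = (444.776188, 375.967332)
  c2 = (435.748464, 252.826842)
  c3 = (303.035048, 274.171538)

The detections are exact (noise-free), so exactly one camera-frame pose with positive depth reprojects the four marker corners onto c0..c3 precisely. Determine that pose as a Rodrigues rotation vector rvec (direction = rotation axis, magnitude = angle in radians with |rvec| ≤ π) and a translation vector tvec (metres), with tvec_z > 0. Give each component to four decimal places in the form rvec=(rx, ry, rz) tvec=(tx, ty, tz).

rvec=(-0.3849, 0.6561, -0.1148) tvec=(0.0238, 0.0996, 0.5457)

Intrinsics K: fx=605.6, fy=405.3, cx=337.9, cy=244.2
Marker side s = 0.154 m; corners in marker frame (Z=0):
  M0 = (-0.0770, +0.0770, 0)
  M1 = (+0.0770, +0.0770, 0)
  M2 = (+0.0770, -0.0770, 0)
  M3 = (-0.0770, -0.0770, 0)
Detected image corners:
  c0 = (296.639580, 380.193200) px
  c1 = (444.776188, 375.967332) px
  c2 = (435.748464, 252.826842) px
  c3 = (303.035048, 274.171538) px
Planar DLT: solve 8×8 A·h = b for H (H[2,2]=1):
  H  [+521.09068 -255.77824 +364.34487]
  H  [-422.42356 +513.91188 +318.20308]
  H  [-1.04864 -0.70337 +1.00000]
B = K⁻¹H; ‖b₁‖=1.832404, ‖b₂‖=1.832404; λ = 2/(‖b₁‖+‖b₂‖) = 0.545731, sign → tz>0 ⇒ λ=+0.545731
r₁ = λ·B[:,0] = (+0.78888,-0.22398,-0.57227); r₂ = λ·B[:,1] = (-0.01632,+0.92325,-0.38385)
r₃ = r₁×r₂ = (+0.61433,+0.31215,+0.72468); SVD([r₁ r₂ r₃]) → R = UVᵀ:
  R  [+0.78888 -0.01632 +0.61433]
  R  [-0.22398 +0.92325 +0.31215]
  R  [-0.57227 -0.38385 +0.72468]
t = (+0.02383, +0.09964, +0.54573) m
tr R = 2.436814; θ = arccos((tr R − 1)/2) = 0.769287 rad = 44.077°
axis k = ((R−Rᵀ)₃₂, (R−Rᵀ)₁₃, (R−Rᵀ)₂₁) / (2 sinθ) = (-0.500272, +0.852906, -0.149264)
rvec = θ·k = (-0.384852, +0.656129, -0.114827)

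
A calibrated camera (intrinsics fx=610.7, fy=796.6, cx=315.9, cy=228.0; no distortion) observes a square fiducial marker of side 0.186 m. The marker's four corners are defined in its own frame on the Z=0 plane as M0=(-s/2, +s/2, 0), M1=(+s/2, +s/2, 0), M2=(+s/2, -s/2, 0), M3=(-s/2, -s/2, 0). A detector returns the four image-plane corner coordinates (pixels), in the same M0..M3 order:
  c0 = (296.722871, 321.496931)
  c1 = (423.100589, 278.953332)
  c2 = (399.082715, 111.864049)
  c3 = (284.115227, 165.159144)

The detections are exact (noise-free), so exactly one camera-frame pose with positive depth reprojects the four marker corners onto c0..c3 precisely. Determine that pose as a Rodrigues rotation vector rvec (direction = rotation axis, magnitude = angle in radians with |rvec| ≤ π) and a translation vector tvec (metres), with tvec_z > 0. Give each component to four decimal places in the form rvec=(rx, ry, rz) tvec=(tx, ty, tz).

Intrinsics K: fx=610.7, fy=796.6, cx=315.9, cy=228.0
Marker side s = 0.186 m; corners in marker frame (Z=0):
  M0 = (-0.0930, +0.0930, 0)
  M1 = (+0.0930, +0.0930, 0)
  M2 = (+0.0930, -0.0930, 0)
  M3 = (-0.0930, -0.0930, 0)
Detected image corners:
  c0 = (296.722871, 321.496931) px
  c1 = (423.100589, 278.953332) px
  c2 = (399.082715, 111.864049) px
  c3 = (284.115227, 165.159144) px
Planar DLT: solve 8×8 A·h = b for H (H[2,2]=1):
  H  [+476.99365 -55.36079 +347.65698]
  H  [-365.46018 +772.78870 +217.18392]
  H  [-0.48622 -0.43458 +1.00000]
B = K⁻¹H; ‖b₁‖=1.185226, ‖b₂‖=1.185226; λ = 2/(‖b₁‖+‖b₂‖) = 0.843721, sign → tz>0 ⇒ λ=+0.843721
r₁ = λ·B[:,0] = (+0.87120,-0.26966,-0.41023); r₂ = λ·B[:,1] = (+0.11318,+0.92345,-0.36666)
r₃ = r₁×r₂ = (+0.47770,+0.27300,+0.83503); SVD([r₁ r₂ r₃]) → R = UVᵀ:
  R  [+0.87120 +0.11318 +0.47770]
  R  [-0.26966 +0.92345 +0.27300]
  R  [-0.41023 -0.36666 +0.83503]
t = (+0.04387, -0.01146, +0.84372) m
tr R = 2.629672; θ = arccos((tr R − 1)/2) = 0.618350 rad = 35.429°
axis k = ((R−Rᵀ)₃₂, (R−Rᵀ)₁₃, (R−Rᵀ)₂₁) / (2 sinθ) = (-0.551728, +0.765870, -0.330212)
rvec = θ·k = (-0.341161, +0.473576, -0.204187)

rvec=(-0.3412, 0.4736, -0.2042) tvec=(0.0439, -0.0115, 0.8437)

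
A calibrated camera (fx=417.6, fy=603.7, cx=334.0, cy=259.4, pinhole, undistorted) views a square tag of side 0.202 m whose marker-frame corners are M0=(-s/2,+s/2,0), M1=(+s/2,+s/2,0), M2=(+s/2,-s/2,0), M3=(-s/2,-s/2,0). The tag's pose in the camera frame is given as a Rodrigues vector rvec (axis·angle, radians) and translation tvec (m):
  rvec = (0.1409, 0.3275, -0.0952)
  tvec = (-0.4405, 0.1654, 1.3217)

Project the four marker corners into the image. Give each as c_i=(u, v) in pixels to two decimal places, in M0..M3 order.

Intrinsics K: fx=417.6, fy=603.7, cx=334.0, cy=259.4
Marker side s = 0.202 m; corners in marker frame (Z=0):
  M0 = (-0.1010, +0.1010, 0)
  M1 = (+0.1010, +0.1010, 0)
  M2 = (+0.1010, -0.1010, 0)
  M3 = (-0.1010, -0.1010, 0)
rvec = (0.1409, 0.3275, -0.0952), |rvec| = θ = 0.36902 rad = 21.143°
Rodrigues: sinθ=0.36070, 1−cosθ=0.06732; R = I + sinθ·[k]× + (1−cosθ)·[k]×²:
    [+0.94250 +0.11587 +0.31349]
    [-0.07024 +0.98571 -0.15314]
    [-0.32675 +0.12231 +0.93716]
t = (-0.4405, 0.1654, 1.3217) m
M0: Pc = R·M0+t = (-0.52399, +0.27205, +1.36706); u = 417.6·(-0.52399)/1.36706 + 334.0 = 173.9347, v = 603.7·(+0.27205)/1.36706 + 259.4 = 379.5393
M1: Pc = R·M1+t = (-0.33361, +0.25786, +1.30105); u = 417.6·(-0.33361)/1.30105 + 334.0 = 226.9223, v = 603.7·(+0.25786)/1.30105 + 259.4 = 379.0502
M2: Pc = R·M2+t = (-0.35701, +0.05875, +1.27634); u = 417.6·(-0.35701)/1.27634 + 334.0 = 217.1919, v = 603.7·(+0.05875)/1.27634 + 259.4 = 287.1879
M3: Pc = R·M3+t = (-0.54739, +0.07294, +1.34235); u = 417.6·(-0.54739)/1.34235 + 334.0 = 163.7074, v = 603.7·(+0.07294)/1.34235 + 259.4 = 292.2028

c0=(173.93, 379.54) c1=(226.92, 379.05) c2=(217.19, 287.19) c3=(163.71, 292.20)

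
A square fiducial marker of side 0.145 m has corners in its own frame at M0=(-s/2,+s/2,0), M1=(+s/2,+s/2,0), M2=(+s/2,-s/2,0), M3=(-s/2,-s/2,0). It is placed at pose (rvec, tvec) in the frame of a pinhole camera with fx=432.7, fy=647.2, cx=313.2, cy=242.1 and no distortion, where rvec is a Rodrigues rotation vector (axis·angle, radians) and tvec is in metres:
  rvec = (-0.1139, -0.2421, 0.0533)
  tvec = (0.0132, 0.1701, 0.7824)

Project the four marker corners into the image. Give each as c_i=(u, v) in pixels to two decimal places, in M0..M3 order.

Intrinsics K: fx=432.7, fy=647.2, cx=313.2, cy=242.1
Marker side s = 0.145 m; corners in marker frame (Z=0):
  M0 = (-0.0725, +0.0725, 0)
  M1 = (+0.0725, +0.0725, 0)
  M2 = (+0.0725, -0.0725, 0)
  M3 = (-0.0725, -0.0725, 0)
rvec = (-0.1139, -0.2421, 0.0533), |rvec| = θ = 0.27281 rad = 15.631°
Rodrigues: sinθ=0.26944, 1−cosθ=0.03698; R = I + sinθ·[k]× + (1−cosθ)·[k]×²:
    [+0.96946 -0.03894 -0.24212]
    [+0.06634 +0.99214 +0.10608]
    [+0.23609 -0.11890 +0.96443]
t = (0.0132, 0.1701, 0.7824) m
M0: Pc = R·M0+t = (-0.05991, +0.23722, +0.75666); u = 432.7·(-0.05991)/0.75666 + 313.2 = 278.9407, v = 647.2·(+0.23722)/0.75666 + 242.1 = 445.0028
M1: Pc = R·M1+t = (+0.08066, +0.24684, +0.79090); u = 432.7·(+0.08066)/0.79090 + 313.2 = 357.3308, v = 647.2·(+0.24684)/0.79090 + 242.1 = 444.0924
M2: Pc = R·M2+t = (+0.08631, +0.10298, +0.80814); u = 432.7·(+0.08631)/0.80814 + 313.2 = 359.4124, v = 647.2·(+0.10298)/0.80814 + 242.1 = 324.5717
M3: Pc = R·M3+t = (-0.05426, +0.09336, +0.77390); u = 432.7·(-0.05426)/0.77390 + 313.2 = 282.8608, v = 647.2·(+0.09336)/0.77390 + 242.1 = 320.1749

c0=(278.94, 445.00) c1=(357.33, 444.09) c2=(359.41, 324.57) c3=(282.86, 320.17)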